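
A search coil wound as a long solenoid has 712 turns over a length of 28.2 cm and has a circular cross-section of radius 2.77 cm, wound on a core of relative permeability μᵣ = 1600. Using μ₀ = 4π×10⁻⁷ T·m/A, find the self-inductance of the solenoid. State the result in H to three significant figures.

A = πr² = π(2.770×10^-2 m)² = 2.411×10^-3 m².
For a long solenoid, L = μ₀μᵣN²A/ℓ.
L = (4π×10⁻⁷)(1600)(712)²(2.411×10^-3)/(0.282 m) = 8.713 H.

L ≈ 8.71 H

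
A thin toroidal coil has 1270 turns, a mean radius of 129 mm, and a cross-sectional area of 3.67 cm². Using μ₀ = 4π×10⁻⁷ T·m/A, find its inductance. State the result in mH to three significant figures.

L ≈ 0.918 mH

For a thin toroid, L = μ₀N²A/(2πR).
L = (4π×10⁻⁷)(1270)²(3.670×10^-4) / (2π×0.129 m) = 9.177×10^-4 H.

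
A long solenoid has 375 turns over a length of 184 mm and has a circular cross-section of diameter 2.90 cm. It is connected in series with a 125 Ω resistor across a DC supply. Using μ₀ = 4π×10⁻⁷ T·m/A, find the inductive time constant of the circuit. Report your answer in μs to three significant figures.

A = π(d/2)² = π(1.450×10^-2 m)² = 6.605×10^-4 m².
L = μ₀N²A/ℓ = (4π×10⁻⁷)(375)²(6.605×10^-4)/(0.184) = 6.344×10^-4 H.
τ = L/R = (6.344×10^-4)/(125) = 5.0749×10^-6 s.

τ ≈ 5.07 μs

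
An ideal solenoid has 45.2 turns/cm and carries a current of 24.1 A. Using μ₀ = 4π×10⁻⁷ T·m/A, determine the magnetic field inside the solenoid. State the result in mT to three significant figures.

B ≈ 137 mT

Inside a long solenoid, B = μ₀nI.
B = (4π×10⁻⁷)(4.520×10^3 m⁻¹)(24.1 A) = 0.1369 T.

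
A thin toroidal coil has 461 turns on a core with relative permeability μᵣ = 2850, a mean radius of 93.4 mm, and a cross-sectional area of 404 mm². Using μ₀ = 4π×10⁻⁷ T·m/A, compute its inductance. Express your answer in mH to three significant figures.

For a thin toroid, L = μ₀μᵣN²A/(2πR).
L = (4π×10⁻⁷)(2850)(461)²(4.040×10^-4) / (2π×9.340×10^-2 m) = 0.524 H.

L ≈ 524 mH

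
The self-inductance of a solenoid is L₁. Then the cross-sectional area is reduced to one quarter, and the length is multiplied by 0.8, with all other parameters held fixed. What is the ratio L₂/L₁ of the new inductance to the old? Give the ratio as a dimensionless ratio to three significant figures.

L₂/L₁ = 0.313

For a solenoid, L ∝ μᵣN²A/ℓ.
L₂/L₁ = (0.25) × (0.8)^-1 = 0.313.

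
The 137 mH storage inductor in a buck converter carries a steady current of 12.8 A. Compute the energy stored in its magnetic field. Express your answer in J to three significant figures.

Stored magnetic energy: U = ½LI².
U = ½(0.137 H)(12.8 A)² = 11.22 J.

U ≈ 11.2 J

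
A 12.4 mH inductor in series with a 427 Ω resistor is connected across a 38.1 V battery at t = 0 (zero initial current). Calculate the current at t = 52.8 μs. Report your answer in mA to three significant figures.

I ≈ 74.7 mA

τ = L/R = 1.240×10^-2/427 = 2.904×10^-5 s; final current I_∞ = ε/R = 38.1/427 = 8.923×10^-2 A.
I(t) = I_∞(1 − e^(−t/τ)) with t/τ = 1.818.
I = (8.923×10^-2)(1 − e^(−1.818)) = 7.474×10^-2 A.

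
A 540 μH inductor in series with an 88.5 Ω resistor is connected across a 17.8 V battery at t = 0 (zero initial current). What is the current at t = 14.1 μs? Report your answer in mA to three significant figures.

I ≈ 181 mA

τ = L/R = 5.400×10^-4/88.5 = 6.102×10^-6 s; final current I_∞ = ε/R = 17.8/88.5 = 0.2011 A.
I(t) = I_∞(1 − e^(−t/τ)) with t/τ = 2.311.
I = (0.2011)(1 − e^(−2.311)) = 0.1812 A.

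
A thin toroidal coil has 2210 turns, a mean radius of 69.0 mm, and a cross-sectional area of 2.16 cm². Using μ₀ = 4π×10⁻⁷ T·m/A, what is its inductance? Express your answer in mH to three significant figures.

For a thin toroid, L = μ₀N²A/(2πR).
L = (4π×10⁻⁷)(2210)²(2.160×10^-4) / (2π×6.900×10^-2 m) = 3.058×10^-3 H.

L ≈ 3.06 mH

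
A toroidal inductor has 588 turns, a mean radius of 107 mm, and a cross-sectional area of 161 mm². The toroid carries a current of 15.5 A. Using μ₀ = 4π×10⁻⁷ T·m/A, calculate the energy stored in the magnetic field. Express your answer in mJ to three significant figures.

U ≈ 12.5 mJ

L = μ₀N²A/(2πR) = (4π×10⁻⁷)(588)²(1.610×10^-4)/(2π×0.107) = 1.040×10^-4 H.
U = ½LI² = ½(1.040×10^-4)(15.5)² = 1.250×10^-2 J.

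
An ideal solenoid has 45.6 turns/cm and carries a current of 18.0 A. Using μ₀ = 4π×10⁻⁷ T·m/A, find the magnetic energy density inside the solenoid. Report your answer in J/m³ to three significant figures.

B = μ₀nI = (4π×10⁻⁷)(4.560×10^3)(18.0) = 0.1031 T.
u = B²/(2μ₀) = (0.1031)²/(2×4π×10⁻⁷) = 4.233×10^3 J/m³.

u ≈ 4230 J/m³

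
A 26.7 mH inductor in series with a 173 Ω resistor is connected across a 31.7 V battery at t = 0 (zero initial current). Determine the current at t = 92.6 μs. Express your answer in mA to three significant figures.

I ≈ 82.7 mA

τ = L/R = 2.670×10^-2/173 = 1.543×10^-4 s; final current I_∞ = ε/R = 31.7/173 = 0.1832 A.
I(t) = I_∞(1 − e^(−t/τ)) with t/τ = 0.600.
I = (0.1832)(1 − e^(−0.600)) = 8.267×10^-2 A.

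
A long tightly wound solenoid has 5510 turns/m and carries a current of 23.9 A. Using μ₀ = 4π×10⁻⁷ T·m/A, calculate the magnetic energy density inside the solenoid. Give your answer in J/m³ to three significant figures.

u ≈ 10900 J/m³

B = μ₀nI = (4π×10⁻⁷)(5.510×10^3)(23.9) = 0.16549 T.
u = B²/(2μ₀) = (0.16549)²/(2×4π×10⁻⁷) = 1.090×10^4 J/m³.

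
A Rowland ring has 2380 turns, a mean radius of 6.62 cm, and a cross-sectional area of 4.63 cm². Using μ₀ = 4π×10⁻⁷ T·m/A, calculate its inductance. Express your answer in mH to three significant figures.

For a thin toroid, L = μ₀N²A/(2πR).
L = (4π×10⁻⁷)(2380)²(4.630×10^-4) / (2π×6.620×10^-2 m) = 7.923×10^-3 H.

L ≈ 7.92 mH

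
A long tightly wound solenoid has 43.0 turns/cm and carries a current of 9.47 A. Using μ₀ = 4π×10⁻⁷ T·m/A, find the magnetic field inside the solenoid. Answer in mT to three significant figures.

Inside a long solenoid, B = μ₀nI.
B = (4π×10⁻⁷)(4.300×10^3 m⁻¹)(9.47 A) = 5.117×10^-2 T.

B ≈ 51.2 mT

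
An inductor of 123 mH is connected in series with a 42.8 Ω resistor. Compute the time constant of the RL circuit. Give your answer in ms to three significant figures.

τ = L/R = (0.123 H)/(42.8 Ω) = 2.874×10^-3 s.

τ ≈ 2.87 ms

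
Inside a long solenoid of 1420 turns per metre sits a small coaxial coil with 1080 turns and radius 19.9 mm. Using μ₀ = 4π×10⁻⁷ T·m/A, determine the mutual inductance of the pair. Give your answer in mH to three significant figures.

M ≈ 2.40 mH

The outer solenoid produces a uniform field B₁ = μ₀n₁I₁ across the inner coil,
so the flux linkage is N₂Φ = N₂B₁A₂ = μ₀n₁N₂A₂·I₁, giving M = μ₀n₁N₂A₂.
A₂ = πr² = π(1.990×10^-2 m)² = 1.244×10^-3 m².
M = (4π×10⁻⁷)(1420)(1080)(1.244×10^-3) = 2.398×10^-3 H.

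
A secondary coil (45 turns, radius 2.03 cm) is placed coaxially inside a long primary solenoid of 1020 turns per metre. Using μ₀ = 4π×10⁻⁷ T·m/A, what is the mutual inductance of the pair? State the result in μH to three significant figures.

The outer solenoid produces a uniform field B₁ = μ₀n₁I₁ across the inner coil,
so the flux linkage is N₂Φ = N₂B₁A₂ = μ₀n₁N₂A₂·I₁, giving M = μ₀n₁N₂A₂.
A₂ = πr² = π(2.030×10^-2 m)² = 1.2946×10^-3 m².
M = (4π×10⁻⁷)(1020)(45)(1.2946×10^-3) = 7.467×10^-5 H.

M ≈ 74.7 μH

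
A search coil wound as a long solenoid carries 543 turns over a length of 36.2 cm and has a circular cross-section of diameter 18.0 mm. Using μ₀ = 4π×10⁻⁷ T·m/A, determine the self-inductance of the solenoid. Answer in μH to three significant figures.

L ≈ 260 μH

A = π(d/2)² = π(9.000×10^-3 m)² = 2.5447×10^-4 m².
For a long solenoid, L = μ₀N²A/ℓ.
L = (4π×10⁻⁷)(543)²(2.5447×10^-4)/(0.362 m) = 2.6046×10^-4 H.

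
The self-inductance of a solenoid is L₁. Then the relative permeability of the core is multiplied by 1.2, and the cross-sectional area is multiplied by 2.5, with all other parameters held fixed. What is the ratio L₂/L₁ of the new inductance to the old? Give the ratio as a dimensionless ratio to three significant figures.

For a solenoid, L ∝ μᵣN²A/ℓ.
L₂/L₁ = (1.2) × (2.5) = 3.00.

L₂/L₁ = 3.00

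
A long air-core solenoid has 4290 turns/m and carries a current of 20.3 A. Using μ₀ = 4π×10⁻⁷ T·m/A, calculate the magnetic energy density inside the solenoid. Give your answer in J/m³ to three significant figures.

u ≈ 4770 J/m³

B = μ₀nI = (4π×10⁻⁷)(4.290×10^3)(20.3) = 0.1094 T.
u = B²/(2μ₀) = (0.1094)²/(2×4π×10⁻⁷) = 4.765×10^3 J/m³.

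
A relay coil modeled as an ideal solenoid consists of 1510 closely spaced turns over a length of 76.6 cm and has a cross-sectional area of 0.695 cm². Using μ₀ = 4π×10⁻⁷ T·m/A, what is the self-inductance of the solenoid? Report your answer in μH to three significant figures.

L ≈ 260 μH

A = 0.695 cm² = 6.950×10^-5 m².
For a long solenoid, L = μ₀N²A/ℓ.
L = (4π×10⁻⁷)(1510)²(6.950×10^-5)/(0.766 m) = 2.600×10^-4 H.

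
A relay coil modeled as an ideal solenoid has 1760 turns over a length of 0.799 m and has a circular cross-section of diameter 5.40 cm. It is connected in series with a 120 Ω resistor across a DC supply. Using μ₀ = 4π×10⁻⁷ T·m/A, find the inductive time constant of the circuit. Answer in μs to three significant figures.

τ ≈ 93.0 μs

A = π(d/2)² = π(2.700×10^-2 m)² = 2.290×10^-3 m².
L = μ₀N²A/ℓ = (4π×10⁻⁷)(1760)²(2.290×10^-3)/(0.799) = 1.116×10^-2 H.
τ = L/R = (1.116×10^-2)/(120) = 9.298×10^-5 s.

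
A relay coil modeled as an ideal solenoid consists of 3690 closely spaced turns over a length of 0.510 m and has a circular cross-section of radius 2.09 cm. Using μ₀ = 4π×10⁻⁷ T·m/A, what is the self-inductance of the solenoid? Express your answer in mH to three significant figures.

A = πr² = π(2.090×10^-2 m)² = 1.372×10^-3 m².
For a long solenoid, L = μ₀N²A/ℓ.
L = (4π×10⁻⁷)(3690)²(1.372×10^-3)/(0.51 m) = 4.604×10^-2 H.

L ≈ 46.0 mH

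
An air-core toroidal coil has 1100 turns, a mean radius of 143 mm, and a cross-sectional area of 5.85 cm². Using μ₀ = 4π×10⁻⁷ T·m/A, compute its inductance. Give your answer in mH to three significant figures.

For a thin toroid, L = μ₀N²A/(2πR).
L = (4π×10⁻⁷)(1100)²(5.850×10^-4) / (2π×0.143 m) = 9.900×10^-4 H.

L ≈ 0.990 mH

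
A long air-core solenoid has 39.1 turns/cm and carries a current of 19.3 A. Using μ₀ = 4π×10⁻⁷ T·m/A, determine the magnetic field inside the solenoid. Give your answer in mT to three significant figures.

B ≈ 94.8 mT

Inside a long solenoid, B = μ₀nI.
B = (4π×10⁻⁷)(3.910×10^3 m⁻¹)(19.3 A) = 9.483×10^-2 T.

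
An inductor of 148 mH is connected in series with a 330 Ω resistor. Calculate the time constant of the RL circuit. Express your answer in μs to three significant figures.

τ = L/R = (0.148 H)/(330 Ω) = 4.4848×10^-4 s.

τ ≈ 448 μs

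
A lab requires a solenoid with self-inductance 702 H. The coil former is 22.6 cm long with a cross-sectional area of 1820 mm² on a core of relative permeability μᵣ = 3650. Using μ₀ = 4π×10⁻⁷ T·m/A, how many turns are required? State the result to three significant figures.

N ≈ 4360 turns

A = 1820 mm² = 1.820×10^-3 m².
From L = μ₀μᵣN²A/ℓ, N = √(Lℓ / (μ₀μᵣA)).
N = √[(702)(0.226) / ((4π×10⁻⁷)(3650)×1.820×10^-3)] = √(1.901×10^7) ≈ 4359.5.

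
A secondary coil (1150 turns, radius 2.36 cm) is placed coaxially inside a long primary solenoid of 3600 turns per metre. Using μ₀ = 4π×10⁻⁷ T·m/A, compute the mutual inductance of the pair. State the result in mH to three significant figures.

The outer solenoid produces a uniform field B₁ = μ₀n₁I₁ across the inner coil,
so the flux linkage is N₂Φ = N₂B₁A₂ = μ₀n₁N₂A₂·I₁, giving M = μ₀n₁N₂A₂.
A₂ = πr² = π(2.360×10^-2 m)² = 1.750×10^-3 m².
M = (4π×10⁻⁷)(3600)(1150)(1.750×10^-3) = 9.103×10^-3 H.

M ≈ 9.10 mH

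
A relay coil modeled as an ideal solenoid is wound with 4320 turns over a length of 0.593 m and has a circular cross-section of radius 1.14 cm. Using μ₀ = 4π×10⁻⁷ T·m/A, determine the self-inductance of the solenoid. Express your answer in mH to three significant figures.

A = πr² = π(1.140×10^-2 m)² = 4.083×10^-4 m².
For a long solenoid, L = μ₀N²A/ℓ.
L = (4π×10⁻⁷)(4320)²(4.083×10^-4)/(0.593 m) = 1.6147×10^-2 H.

L ≈ 16.1 mH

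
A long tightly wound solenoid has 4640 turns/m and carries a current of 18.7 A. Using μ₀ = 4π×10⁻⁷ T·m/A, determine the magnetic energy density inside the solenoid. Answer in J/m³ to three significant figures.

B = μ₀nI = (4π×10⁻⁷)(4.640×10^3)(18.7) = 0.109 T.
u = B²/(2μ₀) = (0.109)²/(2×4π×10⁻⁷) = 4.730×10^3 J/m³.

u ≈ 4730 J/m³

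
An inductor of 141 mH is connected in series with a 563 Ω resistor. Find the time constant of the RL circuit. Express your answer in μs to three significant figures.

τ ≈ 250 μs

τ = L/R = (0.141 H)/(563 Ω) = 2.504×10^-4 s.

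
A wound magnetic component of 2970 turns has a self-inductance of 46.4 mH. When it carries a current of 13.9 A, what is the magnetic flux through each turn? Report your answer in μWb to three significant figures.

From L = NΦ_B/I, the flux per turn is Φ_B = LI/N.
Φ_B = (4.640×10^-2 H)(13.9 A)/2970 = 2.172×10^-4 Wb.

Φ_B ≈ 217 μWb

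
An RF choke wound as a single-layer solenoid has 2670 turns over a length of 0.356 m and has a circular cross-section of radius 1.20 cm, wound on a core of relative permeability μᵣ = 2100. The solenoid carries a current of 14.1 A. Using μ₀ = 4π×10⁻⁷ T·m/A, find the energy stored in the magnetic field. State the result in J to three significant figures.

U ≈ 2380 J

A = πr² = π(1.200×10^-2 m)² = 4.524×10^-4 m².
L = μ₀μᵣN²A/ℓ = (4π×10⁻⁷)(2100)(2670)²(4.524×10^-4)/(0.356) = 23.91 H.
U = ½LI² = ½(23.91)(14.1)² = 2.376×10^3 J.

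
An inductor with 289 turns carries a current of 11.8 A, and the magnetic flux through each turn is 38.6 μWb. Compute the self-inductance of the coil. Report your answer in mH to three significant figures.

L ≈ 0.945 mH

Self-inductance is defined by L = NΦ_B/I (flux linkage over current).
L = (289)(3.860×10^-5 Wb)/(11.8 A) = 9.454×10^-4 H.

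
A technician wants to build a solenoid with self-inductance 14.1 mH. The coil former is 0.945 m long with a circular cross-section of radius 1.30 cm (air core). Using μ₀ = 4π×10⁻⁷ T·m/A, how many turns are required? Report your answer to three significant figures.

A = πr² = π(1.300×10^-2 m)² = 5.309×10^-4 m².
From L = μ₀N²A/ℓ, N = √(Lℓ / (μ₀A)).
N = √[(1.410×10^-2)(0.945) / ((4π×10⁻⁷)×5.309×10^-4)] = √(1.997×10^7) ≈ 4468.9.

N ≈ 4470 turns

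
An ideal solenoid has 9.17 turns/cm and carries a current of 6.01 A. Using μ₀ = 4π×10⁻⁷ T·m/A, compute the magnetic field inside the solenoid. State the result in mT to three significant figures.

Inside a long solenoid, B = μ₀nI.
B = (4π×10⁻⁷)(917 m⁻¹)(6.01 A) = 6.926×10^-3 T.

B ≈ 6.93 mT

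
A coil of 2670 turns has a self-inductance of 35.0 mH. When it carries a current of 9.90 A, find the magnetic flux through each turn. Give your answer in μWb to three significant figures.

From L = NΦ_B/I, the flux per turn is Φ_B = LI/N.
Φ_B = (3.500×10^-2 H)(9.90 A)/2670 = 1.298×10^-4 Wb.

Φ_B ≈ 130 μWb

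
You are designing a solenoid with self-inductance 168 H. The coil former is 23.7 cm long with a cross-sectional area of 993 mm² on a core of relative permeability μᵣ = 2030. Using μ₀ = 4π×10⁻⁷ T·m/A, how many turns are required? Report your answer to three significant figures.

A = 993 mm² = 9.930×10^-4 m².
From L = μ₀μᵣN²A/ℓ, N = √(Lℓ / (μ₀μᵣA)).
N = √[(168)(0.237) / ((4π×10⁻⁷)(2030)×9.930×10^-4)] = √(1.572×10^7) ≈ 3964.6.

N ≈ 3960 turns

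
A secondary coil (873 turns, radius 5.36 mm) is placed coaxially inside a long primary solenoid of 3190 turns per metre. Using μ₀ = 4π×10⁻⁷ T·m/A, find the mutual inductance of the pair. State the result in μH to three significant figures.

M ≈ 316 μH

The outer solenoid produces a uniform field B₁ = μ₀n₁I₁ across the inner coil,
so the flux linkage is N₂Φ = N₂B₁A₂ = μ₀n₁N₂A₂·I₁, giving M = μ₀n₁N₂A₂.
A₂ = πr² = π(5.360×10^-3 m)² = 9.026×10^-5 m².
M = (4π×10⁻⁷)(3190)(873)(9.026×10^-5) = 3.159×10^-4 H.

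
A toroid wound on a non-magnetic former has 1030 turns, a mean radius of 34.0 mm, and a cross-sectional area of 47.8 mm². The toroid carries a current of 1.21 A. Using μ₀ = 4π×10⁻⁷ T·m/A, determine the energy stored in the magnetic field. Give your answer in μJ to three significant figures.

L = μ₀N²A/(2πR) = (4π×10⁻⁷)(1030)²(4.780×10^-5)/(2π×3.400×10^-2) = 2.983×10^-4 H.
U = ½LI² = ½(2.983×10^-4)(1.21)² = 2.184×10^-4 J.

U ≈ 218 μJ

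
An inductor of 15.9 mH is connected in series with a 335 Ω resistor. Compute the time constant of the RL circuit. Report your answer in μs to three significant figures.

τ = L/R = (1.590×10^-2 H)/(335 Ω) = 4.746×10^-5 s.

τ ≈ 47.5 μs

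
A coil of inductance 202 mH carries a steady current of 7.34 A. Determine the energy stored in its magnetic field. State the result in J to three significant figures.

U ≈ 5.44 J

Stored magnetic energy: U = ½LI².
U = ½(0.202 H)(7.34 A)² = 5.441 J.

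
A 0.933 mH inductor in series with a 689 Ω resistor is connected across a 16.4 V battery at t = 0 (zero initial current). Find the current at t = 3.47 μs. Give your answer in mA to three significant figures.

τ = L/R = 9.330×10^-4/689 = 1.354×10^-6 s; final current I_∞ = ε/R = 16.4/689 = 2.380×10^-2 A.
I(t) = I_∞(1 − e^(−t/τ)) with t/τ = 2.563.
I = (2.380×10^-2)(1 − e^(−2.563)) = 2.197×10^-2 A.

I ≈ 22.0 mA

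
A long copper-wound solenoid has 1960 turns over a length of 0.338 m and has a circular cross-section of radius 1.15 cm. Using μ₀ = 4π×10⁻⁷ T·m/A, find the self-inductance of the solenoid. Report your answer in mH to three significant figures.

A = πr² = π(1.150×10^-2 m)² = 4.1548×10^-4 m².
For a long solenoid, L = μ₀N²A/ℓ.
L = (4π×10⁻⁷)(1960)²(4.1548×10^-4)/(0.338 m) = 5.934×10^-3 H.

L ≈ 5.93 mH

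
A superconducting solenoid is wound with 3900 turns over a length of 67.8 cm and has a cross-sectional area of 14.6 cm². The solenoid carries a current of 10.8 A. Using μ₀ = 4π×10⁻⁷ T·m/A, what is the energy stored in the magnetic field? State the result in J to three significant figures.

U ≈ 2.40 J

A = 14.6 cm² = 1.460×10^-3 m².
L = μ₀N²A/ℓ = (4π×10⁻⁷)(3900)²(1.460×10^-3)/(0.678) = 4.116×10^-2 H.
U = ½LI² = ½(4.116×10^-2)(10.8)² = 2.4 J.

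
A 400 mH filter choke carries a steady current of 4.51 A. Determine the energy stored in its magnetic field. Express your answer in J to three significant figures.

Stored magnetic energy: U = ½LI².
U = ½(0.4 H)(4.51 A)² = 4.068 J.

U ≈ 4.07 J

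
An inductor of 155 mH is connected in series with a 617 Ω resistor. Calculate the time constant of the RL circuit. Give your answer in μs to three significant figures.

τ = L/R = (0.155 H)/(617 Ω) = 2.512×10^-4 s.

τ ≈ 251 μs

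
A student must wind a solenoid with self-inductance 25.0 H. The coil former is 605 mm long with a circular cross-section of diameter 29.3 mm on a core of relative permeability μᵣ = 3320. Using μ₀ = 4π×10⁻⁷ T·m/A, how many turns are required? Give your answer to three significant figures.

A = π(d/2)² = π(1.465×10^-2 m)² = 6.743×10^-4 m².
From L = μ₀μᵣN²A/ℓ, N = √(Lℓ / (μ₀μᵣA)).
N = √[(25)(0.605) / ((4π×10⁻⁷)(3320)×6.743×10^-4)] = √(5.377×10^6) ≈ 2318.8.

N ≈ 2320 turns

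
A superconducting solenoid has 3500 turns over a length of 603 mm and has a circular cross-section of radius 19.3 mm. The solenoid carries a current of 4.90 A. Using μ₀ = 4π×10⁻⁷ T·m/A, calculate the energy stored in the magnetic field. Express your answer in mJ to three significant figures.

U ≈ 359 mJ

A = πr² = π(1.930×10^-2 m)² = 1.170×10^-3 m².
L = μ₀N²A/ℓ = (4π×10⁻⁷)(3500)²(1.170×10^-3)/(0.603) = 2.987×10^-2 H.
U = ½LI² = ½(2.987×10^-2)(4.90)² = 0.3586 J.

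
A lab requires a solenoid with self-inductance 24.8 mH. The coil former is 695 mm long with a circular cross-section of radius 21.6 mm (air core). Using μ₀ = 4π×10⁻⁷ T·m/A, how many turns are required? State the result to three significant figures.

N ≈ 3060 turns

A = πr² = π(2.160×10^-2 m)² = 1.466×10^-3 m².
From L = μ₀N²A/ℓ, N = √(Lℓ / (μ₀A)).
N = √[(2.480×10^-2)(0.695) / ((4π×10⁻⁷)×1.466×10^-3)] = √(9.358×10^6) ≈ 3059.0.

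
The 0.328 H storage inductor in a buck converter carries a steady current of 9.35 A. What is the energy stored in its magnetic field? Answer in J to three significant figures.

U ≈ 14.3 J

Stored magnetic energy: U = ½LI².
U = ½(0.328 H)(9.35 A)² = 14.34 J.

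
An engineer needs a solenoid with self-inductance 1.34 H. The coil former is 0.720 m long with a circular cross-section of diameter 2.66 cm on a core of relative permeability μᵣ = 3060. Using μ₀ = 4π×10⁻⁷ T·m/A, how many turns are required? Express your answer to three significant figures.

N ≈ 672 turns

A = π(d/2)² = π(1.330×10^-2 m)² = 5.557×10^-4 m².
From L = μ₀μᵣN²A/ℓ, N = √(Lℓ / (μ₀μᵣA)).
N = √[(1.34)(0.72) / ((4π×10⁻⁷)(3060)×5.557×10^-4)] = √(4.5149×10^5) ≈ 671.9.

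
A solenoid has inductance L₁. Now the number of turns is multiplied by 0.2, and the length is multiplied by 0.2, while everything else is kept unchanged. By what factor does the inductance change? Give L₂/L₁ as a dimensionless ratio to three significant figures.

L₂/L₁ = 0.200

For a solenoid, L ∝ μᵣN²A/ℓ.
L₂/L₁ = (0.2)^2 × (0.2)^-1 = 0.200.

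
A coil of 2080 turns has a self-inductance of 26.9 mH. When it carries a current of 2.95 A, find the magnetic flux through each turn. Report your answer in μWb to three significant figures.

From L = NΦ_B/I, the flux per turn is Φ_B = LI/N.
Φ_B = (2.690×10^-2 H)(2.95 A)/2080 = 3.815×10^-5 Wb.

Φ_B ≈ 38.2 μWb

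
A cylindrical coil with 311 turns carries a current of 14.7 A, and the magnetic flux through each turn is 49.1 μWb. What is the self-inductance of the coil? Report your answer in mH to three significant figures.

L ≈ 1.04 mH

Self-inductance is defined by L = NΦ_B/I (flux linkage over current).
L = (311)(4.910×10^-5 Wb)/(14.7 A) = 1.039×10^-3 H.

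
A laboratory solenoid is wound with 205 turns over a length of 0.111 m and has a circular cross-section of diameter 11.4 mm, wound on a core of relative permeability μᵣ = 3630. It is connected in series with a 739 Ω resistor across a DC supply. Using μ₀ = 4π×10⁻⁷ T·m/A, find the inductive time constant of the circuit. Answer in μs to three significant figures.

τ ≈ 239 μs

A = π(d/2)² = π(5.700×10^-3 m)² = 1.021×10^-4 m².
L = μ₀μᵣN²A/ℓ = (4π×10⁻⁷)(3630)(205)²(1.021×10^-4)/(0.111) = 0.1763 H.
τ = L/R = (0.1763)/(739) = 2.385×10^-4 s.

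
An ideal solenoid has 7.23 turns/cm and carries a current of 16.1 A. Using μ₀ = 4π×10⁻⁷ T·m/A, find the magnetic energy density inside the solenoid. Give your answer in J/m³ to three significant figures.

B = μ₀nI = (4π×10⁻⁷)(723)(16.1) = 1.463×10^-2 T.
u = B²/(2μ₀) = (1.463×10^-2)²/(2×4π×10⁻⁷) = 85.14 J/m³.

u ≈ 85.1 J/m³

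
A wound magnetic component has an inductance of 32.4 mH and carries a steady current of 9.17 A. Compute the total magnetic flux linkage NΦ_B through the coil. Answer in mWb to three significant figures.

From L = NΦ_B/I, the flux linkage is NΦ_B = LI.
NΦ_B = (3.240×10^-2 H)(9.17 A) = 0.2971 Wb.

NΦ_B ≈ 297 mWb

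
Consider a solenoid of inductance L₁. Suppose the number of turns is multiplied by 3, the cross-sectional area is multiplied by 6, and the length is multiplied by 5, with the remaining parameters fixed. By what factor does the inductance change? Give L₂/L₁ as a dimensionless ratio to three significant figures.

L₂/L₁ = 10.8

For a solenoid, L ∝ μᵣN²A/ℓ.
L₂/L₁ = (3)^2 × (6) × (5)^-1 = 10.8.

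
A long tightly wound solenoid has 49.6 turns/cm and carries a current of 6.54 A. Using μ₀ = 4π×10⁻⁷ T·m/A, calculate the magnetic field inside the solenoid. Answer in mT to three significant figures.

Inside a long solenoid, B = μ₀nI.
B = (4π×10⁻⁷)(4.960×10^3 m⁻¹)(6.54 A) = 4.076×10^-2 T.

B ≈ 40.8 mT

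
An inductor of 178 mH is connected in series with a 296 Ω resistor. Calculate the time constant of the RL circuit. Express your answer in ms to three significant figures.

τ ≈ 0.601 ms

τ = L/R = (0.178 H)/(296 Ω) = 6.014×10^-4 s.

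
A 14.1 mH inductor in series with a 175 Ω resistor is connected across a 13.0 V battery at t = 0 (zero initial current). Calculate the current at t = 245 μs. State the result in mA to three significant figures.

I ≈ 70.7 mA

τ = L/R = 1.410×10^-2/175 = 8.057×10^-5 s; final current I_∞ = ε/R = 13.0/175 = 7.429×10^-2 A.
I(t) = I_∞(1 − e^(−t/τ)) with t/τ = 3.041.
I = (7.429×10^-2)(1 − e^(−3.041)) = 7.074×10^-2 A.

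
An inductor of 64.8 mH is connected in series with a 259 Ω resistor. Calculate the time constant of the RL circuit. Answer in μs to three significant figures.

τ ≈ 250 μs

τ = L/R = (6.480×10^-2 H)/(259 Ω) = 2.502×10^-4 s.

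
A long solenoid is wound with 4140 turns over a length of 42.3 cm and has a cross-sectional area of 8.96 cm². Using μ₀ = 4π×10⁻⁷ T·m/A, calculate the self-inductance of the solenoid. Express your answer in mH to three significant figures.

L ≈ 45.6 mH

A = 8.96 cm² = 8.960×10^-4 m².
For a long solenoid, L = μ₀N²A/ℓ.
L = (4π×10⁻⁷)(4140)²(8.960×10^-4)/(0.423 m) = 4.562×10^-2 H.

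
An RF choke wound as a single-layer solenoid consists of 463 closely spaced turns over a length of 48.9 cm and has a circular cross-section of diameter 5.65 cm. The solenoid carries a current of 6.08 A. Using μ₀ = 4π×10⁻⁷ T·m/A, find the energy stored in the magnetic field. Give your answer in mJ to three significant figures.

U ≈ 25.5 mJ

A = π(d/2)² = π(2.825×10^-2 m)² = 2.507×10^-3 m².
L = μ₀N²A/ℓ = (4π×10⁻⁷)(463)²(2.507×10^-3)/(0.489) = 1.381×10^-3 H.
U = ½LI² = ½(1.381×10^-3)(6.08)² = 2.553×10^-2 J.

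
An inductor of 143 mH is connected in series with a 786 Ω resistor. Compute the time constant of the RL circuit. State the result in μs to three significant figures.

τ ≈ 182 μs

τ = L/R = (0.143 H)/(786 Ω) = 1.819×10^-4 s.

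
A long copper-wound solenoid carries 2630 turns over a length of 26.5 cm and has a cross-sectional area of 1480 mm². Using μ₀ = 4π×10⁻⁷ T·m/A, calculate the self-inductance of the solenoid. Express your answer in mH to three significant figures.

A = 1480 mm² = 1.480×10^-3 m².
For a long solenoid, L = μ₀N²A/ℓ.
L = (4π×10⁻⁷)(2630)²(1.480×10^-3)/(0.265 m) = 4.854×10^-2 H.

L ≈ 48.5 mH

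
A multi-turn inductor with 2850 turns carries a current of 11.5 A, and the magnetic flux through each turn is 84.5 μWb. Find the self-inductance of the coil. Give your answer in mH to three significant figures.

L ≈ 20.9 mH

Self-inductance is defined by L = NΦ_B/I (flux linkage over current).
L = (2850)(8.450×10^-5 Wb)/(11.5 A) = 2.094×10^-2 H.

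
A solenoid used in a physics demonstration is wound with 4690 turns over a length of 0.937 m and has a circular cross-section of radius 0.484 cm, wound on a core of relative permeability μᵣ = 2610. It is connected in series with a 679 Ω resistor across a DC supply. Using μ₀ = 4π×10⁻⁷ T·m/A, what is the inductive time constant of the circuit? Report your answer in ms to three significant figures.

A = πr² = π(4.840×10^-3 m)² = 7.359×10^-5 m².
L = μ₀μᵣN²A/ℓ = (4π×10⁻⁷)(2610)(4690)²(7.359×10^-5)/(0.937) = 5.666 H.
τ = L/R = (5.666)/(679) = 8.345×10^-3 s.

τ ≈ 8.35 ms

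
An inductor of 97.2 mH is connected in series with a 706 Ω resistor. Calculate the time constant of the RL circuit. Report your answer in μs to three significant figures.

τ ≈ 138 μs

τ = L/R = (9.720×10^-2 H)/(706 Ω) = 1.377×10^-4 s.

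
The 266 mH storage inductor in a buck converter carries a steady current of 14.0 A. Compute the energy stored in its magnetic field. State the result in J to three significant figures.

Stored magnetic energy: U = ½LI².
U = ½(0.266 H)(14.0 A)² = 26.07 J.

U ≈ 26.1 J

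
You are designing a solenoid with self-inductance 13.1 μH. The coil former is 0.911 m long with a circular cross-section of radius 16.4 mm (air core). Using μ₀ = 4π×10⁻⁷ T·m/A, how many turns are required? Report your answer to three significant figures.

A = πr² = π(1.640×10^-2 m)² = 8.450×10^-4 m².
From L = μ₀N²A/ℓ, N = √(Lℓ / (μ₀A)).
N = √[(1.310×10^-5)(0.911) / ((4π×10⁻⁷)×8.450×10^-4)] = √(1.124×10^4) ≈ 106.0.

N ≈ 106 turns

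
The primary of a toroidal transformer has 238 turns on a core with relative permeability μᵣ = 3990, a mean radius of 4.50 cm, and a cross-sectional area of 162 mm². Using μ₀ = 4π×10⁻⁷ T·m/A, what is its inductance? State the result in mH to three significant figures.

For a thin toroid, L = μ₀μᵣN²A/(2πR).
L = (4π×10⁻⁷)(3990)(238)²(1.620×10^-4) / (2π×4.500×10^-2 m) = 0.1627 H.

L ≈ 163 mH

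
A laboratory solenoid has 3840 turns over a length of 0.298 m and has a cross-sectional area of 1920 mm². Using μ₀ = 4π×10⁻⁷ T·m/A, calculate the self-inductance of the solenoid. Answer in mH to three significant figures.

L ≈ 119 mH

A = 1920 mm² = 1.920×10^-3 m².
For a long solenoid, L = μ₀N²A/ℓ.
L = (4π×10⁻⁷)(3840)²(1.920×10^-3)/(0.298 m) = 0.1194 H.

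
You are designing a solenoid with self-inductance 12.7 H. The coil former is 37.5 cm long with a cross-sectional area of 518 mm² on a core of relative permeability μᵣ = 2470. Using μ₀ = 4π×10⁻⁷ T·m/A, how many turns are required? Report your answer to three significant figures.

A = 518 mm² = 5.180×10^-4 m².
From L = μ₀μᵣN²A/ℓ, N = √(Lℓ / (μ₀μᵣA)).
N = √[(12.7)(0.375) / ((4π×10⁻⁷)(2470)×5.180×10^-4)] = √(2.962×10^6) ≈ 1721.1.

N ≈ 1720 turns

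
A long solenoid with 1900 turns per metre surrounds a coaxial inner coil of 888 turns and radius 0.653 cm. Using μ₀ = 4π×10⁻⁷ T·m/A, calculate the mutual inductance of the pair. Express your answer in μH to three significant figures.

The outer solenoid produces a uniform field B₁ = μ₀n₁I₁ across the inner coil,
so the flux linkage is N₂Φ = N₂B₁A₂ = μ₀n₁N₂A₂·I₁, giving M = μ₀n₁N₂A₂.
A₂ = πr² = π(6.530×10^-3 m)² = 1.340×10^-4 m².
M = (4π×10⁻⁷)(1900)(888)(1.340×10^-4) = 2.840×10^-4 H.

M ≈ 284 μH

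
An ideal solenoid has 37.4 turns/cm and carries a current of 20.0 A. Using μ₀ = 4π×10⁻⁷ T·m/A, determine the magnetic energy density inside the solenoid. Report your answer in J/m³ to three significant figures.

u ≈ 3520 J/m³

B = μ₀nI = (4π×10⁻⁷)(3.740×10^3)(20.0) = 9.400×10^-2 T.
u = B²/(2μ₀) = (9.400×10^-2)²/(2×4π×10⁻⁷) = 3.515×10^3 J/m³.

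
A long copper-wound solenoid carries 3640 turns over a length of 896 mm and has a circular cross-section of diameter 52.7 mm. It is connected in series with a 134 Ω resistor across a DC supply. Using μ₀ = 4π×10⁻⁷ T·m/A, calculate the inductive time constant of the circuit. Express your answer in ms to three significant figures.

A = π(d/2)² = π(2.635×10^-2 m)² = 2.181×10^-3 m².
L = μ₀N²A/ℓ = (4π×10⁻⁷)(3640)²(2.181×10^-3)/(0.896) = 4.053×10^-2 H.
τ = L/R = (4.053×10^-2)/(134) = 3.0249×10^-4 s.

τ ≈ 0.302 ms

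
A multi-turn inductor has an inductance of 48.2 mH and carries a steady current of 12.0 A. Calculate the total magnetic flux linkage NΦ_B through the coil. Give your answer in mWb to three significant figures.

From L = NΦ_B/I, the flux linkage is NΦ_B = LI.
NΦ_B = (4.820×10^-2 H)(12.0 A) = 0.5784 Wb.

NΦ_B ≈ 578 mWb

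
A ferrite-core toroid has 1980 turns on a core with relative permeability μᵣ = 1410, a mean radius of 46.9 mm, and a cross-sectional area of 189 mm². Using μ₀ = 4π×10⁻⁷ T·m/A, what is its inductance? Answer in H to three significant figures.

For a thin toroid, L = μ₀μᵣN²A/(2πR).
L = (4π×10⁻⁷)(1410)(1980)²(1.890×10^-4) / (2π×4.690×10^-2 m) = 4.455 H.

L ≈ 4.46 H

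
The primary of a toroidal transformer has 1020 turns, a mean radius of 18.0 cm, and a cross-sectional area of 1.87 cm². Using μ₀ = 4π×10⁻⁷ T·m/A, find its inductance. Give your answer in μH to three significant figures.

For a thin toroid, L = μ₀N²A/(2πR).
L = (4π×10⁻⁷)(1020)²(1.870×10^-4) / (2π×0.18 m) = 2.162×10^-4 H.

L ≈ 216 μH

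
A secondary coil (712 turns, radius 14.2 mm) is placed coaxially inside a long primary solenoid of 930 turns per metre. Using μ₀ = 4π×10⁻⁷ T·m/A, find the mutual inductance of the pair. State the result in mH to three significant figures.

M ≈ 0.527 mH

The outer solenoid produces a uniform field B₁ = μ₀n₁I₁ across the inner coil,
so the flux linkage is N₂Φ = N₂B₁A₂ = μ₀n₁N₂A₂·I₁, giving M = μ₀n₁N₂A₂.
A₂ = πr² = π(1.420×10^-2 m)² = 6.3347×10^-4 m².
M = (4π×10⁻⁷)(930)(712)(6.3347×10^-4) = 5.271×10^-4 H.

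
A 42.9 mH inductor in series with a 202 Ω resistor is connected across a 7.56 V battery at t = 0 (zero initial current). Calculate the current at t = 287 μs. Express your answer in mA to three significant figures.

I ≈ 27.7 mA

τ = L/R = 4.290×10^-2/202 = 2.124×10^-4 s; final current I_∞ = ε/R = 7.56/202 = 3.743×10^-2 A.
I(t) = I_∞(1 − e^(−t/τ)) with t/τ = 1.351.
I = (3.743×10^-2)(1 − e^(−1.351)) = 2.774×10^-2 A.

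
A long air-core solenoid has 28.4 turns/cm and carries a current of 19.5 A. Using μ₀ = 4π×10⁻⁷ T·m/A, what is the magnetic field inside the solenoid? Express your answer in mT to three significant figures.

Inside a long solenoid, B = μ₀nI.
B = (4π×10⁻⁷)(2.840×10^3 m⁻¹)(19.5 A) = 6.959×10^-2 T.

B ≈ 69.6 mT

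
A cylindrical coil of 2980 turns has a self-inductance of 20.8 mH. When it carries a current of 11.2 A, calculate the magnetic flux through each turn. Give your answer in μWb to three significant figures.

Φ_B ≈ 78.2 μWb

From L = NΦ_B/I, the flux per turn is Φ_B = LI/N.
Φ_B = (2.080×10^-2 H)(11.2 A)/2980 = 7.817×10^-5 Wb.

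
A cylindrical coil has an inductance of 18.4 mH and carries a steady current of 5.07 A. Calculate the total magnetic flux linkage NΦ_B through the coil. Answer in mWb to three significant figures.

From L = NΦ_B/I, the flux linkage is NΦ_B = LI.
NΦ_B = (1.840×10^-2 H)(5.07 A) = 9.329×10^-2 Wb.

NΦ_B ≈ 93.3 mWb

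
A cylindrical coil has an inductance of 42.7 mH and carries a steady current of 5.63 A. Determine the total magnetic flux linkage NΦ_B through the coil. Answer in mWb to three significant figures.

NΦ_B ≈ 240 mWb

From L = NΦ_B/I, the flux linkage is NΦ_B = LI.
NΦ_B = (4.270×10^-2 H)(5.63 A) = 0.2404 Wb.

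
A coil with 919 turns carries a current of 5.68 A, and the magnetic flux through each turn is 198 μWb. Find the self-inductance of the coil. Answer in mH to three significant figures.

L ≈ 32.0 mH

Self-inductance is defined by L = NΦ_B/I (flux linkage over current).
L = (919)(1.980×10^-4 Wb)/(5.68 A) = 3.204×10^-2 H.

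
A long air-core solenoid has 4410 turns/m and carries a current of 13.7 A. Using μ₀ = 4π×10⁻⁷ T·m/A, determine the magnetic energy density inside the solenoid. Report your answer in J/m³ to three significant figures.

B = μ₀nI = (4π×10⁻⁷)(4.410×10^3)(13.7) = 7.592×10^-2 T.
u = B²/(2μ₀) = (7.592×10^-2)²/(2×4π×10⁻⁷) = 2.293×10^3 J/m³.

u ≈ 2290 J/m³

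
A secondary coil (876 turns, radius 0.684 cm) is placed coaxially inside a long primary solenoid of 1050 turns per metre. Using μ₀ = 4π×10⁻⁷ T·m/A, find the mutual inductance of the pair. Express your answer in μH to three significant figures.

The outer solenoid produces a uniform field B₁ = μ₀n₁I₁ across the inner coil,
so the flux linkage is N₂Φ = N₂B₁A₂ = μ₀n₁N₂A₂·I₁, giving M = μ₀n₁N₂A₂.
A₂ = πr² = π(6.840×10^-3 m)² = 1.470×10^-4 m².
M = (4π×10⁻⁷)(1050)(876)(1.470×10^-4) = 1.699×10^-4 H.

M ≈ 170 μH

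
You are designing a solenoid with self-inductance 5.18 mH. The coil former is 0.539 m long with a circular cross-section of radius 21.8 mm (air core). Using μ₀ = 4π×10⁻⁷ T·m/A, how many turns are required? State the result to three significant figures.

A = πr² = π(2.180×10^-2 m)² = 1.493×10^-3 m².
From L = μ₀N²A/ℓ, N = √(Lℓ / (μ₀A)).
N = √[(5.180×10^-3)(0.539) / ((4π×10⁻⁷)×1.493×10^-3)] = √(1.488×10^6) ≈ 1219.9.

N ≈ 1220 turns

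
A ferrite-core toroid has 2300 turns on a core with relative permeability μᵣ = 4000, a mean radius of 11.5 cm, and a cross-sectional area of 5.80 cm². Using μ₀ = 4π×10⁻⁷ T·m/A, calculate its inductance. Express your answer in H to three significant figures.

L ≈ 21.3 H

For a thin toroid, L = μ₀μᵣN²A/(2πR).
L = (4π×10⁻⁷)(4000)(2300)²(5.800×10^-4) / (2π×0.115 m) = 21.34 H.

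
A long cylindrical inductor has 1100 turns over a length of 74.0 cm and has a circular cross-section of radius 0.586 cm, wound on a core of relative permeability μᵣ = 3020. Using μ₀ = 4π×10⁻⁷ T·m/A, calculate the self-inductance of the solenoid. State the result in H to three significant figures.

A = πr² = π(5.860×10^-3 m)² = 1.079×10^-4 m².
For a long solenoid, L = μ₀μᵣN²A/ℓ.
L = (4π×10⁻⁷)(3020)(1100)²(1.079×10^-4)/(0.74 m) = 0.6694 H.

L ≈ 0.669 H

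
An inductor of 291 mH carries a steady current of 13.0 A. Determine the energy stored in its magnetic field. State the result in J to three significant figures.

Stored magnetic energy: U = ½LI².
U = ½(0.291 H)(13.0 A)² = 24.59 J.

U ≈ 24.6 J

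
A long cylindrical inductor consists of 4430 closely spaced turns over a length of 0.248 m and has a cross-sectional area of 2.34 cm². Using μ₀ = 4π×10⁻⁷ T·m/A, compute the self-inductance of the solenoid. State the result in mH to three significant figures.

A = 2.34 cm² = 2.340×10^-4 m².
For a long solenoid, L = μ₀N²A/ℓ.
L = (4π×10⁻⁷)(4430)²(2.340×10^-4)/(0.248 m) = 2.327×10^-2 H.

L ≈ 23.3 mH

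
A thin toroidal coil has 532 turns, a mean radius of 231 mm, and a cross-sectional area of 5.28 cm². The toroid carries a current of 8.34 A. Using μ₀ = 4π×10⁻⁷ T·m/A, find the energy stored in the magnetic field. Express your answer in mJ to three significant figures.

L = μ₀N²A/(2πR) = (4π×10⁻⁷)(532)²(5.280×10^-4)/(2π×0.231) = 1.294×10^-4 H.
U = ½LI² = ½(1.294×10^-4)(8.34)² = 4.500×10^-3 J.

U ≈ 4.50 mJ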